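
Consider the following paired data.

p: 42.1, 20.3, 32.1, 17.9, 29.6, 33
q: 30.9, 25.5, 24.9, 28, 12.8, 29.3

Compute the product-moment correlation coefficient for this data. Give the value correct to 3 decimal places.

n = 6, Σp = 175, Σq = 151.4, Σp² = 5500.48, Σq² = 4031.4, Σpq = 4464.81
nΣpq − ΣpΣq = 26788.86 − 26495 = 293.86
nΣp² − (Σp)² = 33002.88 − 30625 = 2377.88; nΣq² − (Σq)² = 24188.4 − 22921.96 = 1266.44
r = 293.86 / √(2377.88 × 1266.44) = 293.86 / 1735.3508 ≈ 0.169

0.169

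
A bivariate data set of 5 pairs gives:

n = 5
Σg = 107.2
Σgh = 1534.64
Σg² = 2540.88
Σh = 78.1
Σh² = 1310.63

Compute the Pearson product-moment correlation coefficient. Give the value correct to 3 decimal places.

-0.943

r = (nΣgh − ΣgΣh) / √[(nΣg² − (Σg)²)(nΣh² − (Σh)²)]
Numerator: 5×1534.64 − 107.2×78.1 = -699.12
Denominator: √[(12704.4 − 11491.84)(6553.15 − 6099.61)] = √[1212.56 × 453.54] = 741.5824
r = -699.12 / 741.5824 ≈ -0.943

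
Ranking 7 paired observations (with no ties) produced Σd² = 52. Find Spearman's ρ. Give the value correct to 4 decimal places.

ρ = 1 − 6Σd² / [n(n²−1)] = 1 − 6×52 / (7×48)
  = 1 − 312/336 = 1 − 0.92857 ≈ 0.0714

0.0714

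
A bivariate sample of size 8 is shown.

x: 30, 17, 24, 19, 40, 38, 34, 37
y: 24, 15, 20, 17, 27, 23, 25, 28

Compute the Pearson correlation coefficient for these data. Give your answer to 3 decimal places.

n = 8, Σx = 239, Σy = 179, Σx² = 7695, Σy² = 4157, Σxy = 5618
nΣxy − ΣxΣy = 44944 − 42781 = 2163
nΣx² − (Σx)² = 61560 − 57121 = 4439; nΣy² − (Σy)² = 33256 − 32041 = 1215
r = 2163 / √(4439 × 1215) = 2163 / 2322.3663 ≈ 0.931

0.931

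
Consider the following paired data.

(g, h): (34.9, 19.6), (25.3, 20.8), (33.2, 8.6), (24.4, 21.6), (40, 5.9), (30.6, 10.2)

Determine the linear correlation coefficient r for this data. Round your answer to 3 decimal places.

n = 6, Σg = 188.4, Σh = 86.7, Σg² = 6092.06, Σh² = 1496.17, Σgh = 2570.96
nΣgh − ΣgΣh = 15425.76 − 16334.28 = -908.52
nΣg² − (Σg)² = 36552.36 − 35494.56 = 1057.8; nΣh² − (Σh)² = 8977.02 − 7516.89 = 1460.13
r = -908.52 / √(1057.8 × 1460.13) = -908.52 / 1242.7894 ≈ -0.731

-0.731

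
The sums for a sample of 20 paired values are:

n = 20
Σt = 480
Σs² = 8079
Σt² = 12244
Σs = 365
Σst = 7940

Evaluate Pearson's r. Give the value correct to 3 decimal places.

r = (nΣst − ΣsΣt) / √[(nΣs² − (Σs)²)(nΣt² − (Σt)²)]
Numerator: 20×7940 − 365×480 = -16400
Denominator: √[(161580 − 133225)(244880 − 230400)] = √[28355 × 14480] = 20262.7836
r = -16400 / 20262.7836 ≈ -0.809

-0.809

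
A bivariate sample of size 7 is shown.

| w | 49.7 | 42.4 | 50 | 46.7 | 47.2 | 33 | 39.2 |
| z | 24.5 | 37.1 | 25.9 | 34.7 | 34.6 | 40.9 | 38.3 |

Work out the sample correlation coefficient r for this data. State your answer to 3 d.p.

n = 7, Σw = 308.2, Σz = 236, Σw² = 13802.22, Σz² = 8188.42, Σwz = 10190.36
nΣwz − ΣwΣz = 71332.52 − 72735.2 = -1402.68
nΣw² − (Σw)² = 96615.54 − 94987.24 = 1628.3; nΣz² − (Σz)² = 57318.94 − 55696 = 1622.94
r = -1402.68 / √(1628.3 × 1622.94) = -1402.68 / 1625.6178 ≈ -0.863

-0.863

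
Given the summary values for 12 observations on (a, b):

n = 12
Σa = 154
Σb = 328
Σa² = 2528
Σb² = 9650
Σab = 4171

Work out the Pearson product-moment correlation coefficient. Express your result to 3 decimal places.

r = (nΣab − ΣaΣb) / √[(nΣa² − (Σa)²)(nΣb² − (Σb)²)]
Numerator: 12×4171 − 154×328 = -460
Denominator: √[(30336 − 23716)(115800 − 107584)] = √[6620 × 8216] = 7374.9522
r = -460 / 7374.9522 ≈ -0.062

-0.062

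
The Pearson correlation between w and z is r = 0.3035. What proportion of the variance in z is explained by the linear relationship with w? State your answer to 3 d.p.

0.092

r² = (0.3035)² = 0.092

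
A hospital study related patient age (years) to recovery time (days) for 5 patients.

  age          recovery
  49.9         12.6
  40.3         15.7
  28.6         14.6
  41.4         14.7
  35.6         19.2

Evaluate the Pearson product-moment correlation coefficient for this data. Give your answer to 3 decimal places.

n = 5, Σx = 195.8, Σy = 76.8, Σx² = 7913.38, Σy² = 1203.14, Σxy = 2971.11
nΣxy − ΣxΣy = 14855.55 − 15037.44 = -181.89
nΣx² − (Σx)² = 39566.9 − 38337.64 = 1229.26; nΣy² − (Σy)² = 6015.7 − 5898.24 = 117.46
r = -181.89 / √(1229.26 × 117.46) = -181.89 / 379.9854 ≈ -0.479

-0.479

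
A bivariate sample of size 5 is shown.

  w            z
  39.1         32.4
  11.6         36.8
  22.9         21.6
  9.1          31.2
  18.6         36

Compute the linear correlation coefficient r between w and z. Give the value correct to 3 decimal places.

-0.205

n = 5, Σw = 101.3, Σz = 158, Σw² = 2616.55, Σz² = 5140, Σwz = 3141.88
nΣwz − ΣwΣz = 15709.4 − 16005.4 = -296
nΣw² − (Σw)² = 13082.75 − 10261.69 = 2821.06; nΣz² − (Σz)² = 25700 − 24964 = 736
r = -296 / √(2821.06 × 736) = -296 / 1440.9373 ≈ -0.205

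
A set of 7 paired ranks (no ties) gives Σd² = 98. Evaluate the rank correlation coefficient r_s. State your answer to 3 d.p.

ρ = 1 − 6Σd² / [n(n²−1)] = 1 − 6×98 / (7×48)
  = 1 − 588/336 = 1 − 1.7500 ≈ -0.750

-0.750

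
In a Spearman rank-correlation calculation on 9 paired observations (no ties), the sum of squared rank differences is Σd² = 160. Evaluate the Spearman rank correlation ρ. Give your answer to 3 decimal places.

ρ = 1 − 6Σd² / [n(n²−1)] = 1 − 6×160 / (9×80)
  = 1 − 960/720 = 1 − 1.3333 ≈ -0.333

-0.333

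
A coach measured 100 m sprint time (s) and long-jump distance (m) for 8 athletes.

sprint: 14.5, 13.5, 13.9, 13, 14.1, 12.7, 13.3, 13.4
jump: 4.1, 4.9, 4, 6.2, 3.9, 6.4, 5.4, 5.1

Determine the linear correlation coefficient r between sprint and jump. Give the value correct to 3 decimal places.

n = 8, Σx = 108.4, Σy = 40, Σx² = 1471.26, Σy² = 206.6, Σxy = 538.23
nΣxy − ΣxΣy = 4305.84 − 4336 = -30.16
nΣx² − (Σx)² = 11770.08 − 11750.56 = 19.52; nΣy² − (Σy)² = 1652.8 − 1600 = 52.8
r = -30.16 / √(19.52 × 52.8) = -30.16 / 32.1038 ≈ -0.939

-0.939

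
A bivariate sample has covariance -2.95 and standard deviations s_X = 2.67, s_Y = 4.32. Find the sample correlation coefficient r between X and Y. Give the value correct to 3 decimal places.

-0.256

r = Cov(X,Y) / (s_X · s_Y) = -2.95 / (2.67 × 4.32)
  = -2.95 / 11.5344 ≈ -0.256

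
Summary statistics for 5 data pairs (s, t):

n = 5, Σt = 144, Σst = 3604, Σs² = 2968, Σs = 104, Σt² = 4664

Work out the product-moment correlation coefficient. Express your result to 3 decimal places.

0.944

r = (nΣst − ΣsΣt) / √[(nΣs² − (Σs)²)(nΣt² − (Σt)²)]
Numerator: 5×3604 − 104×144 = 3044
Denominator: √[(14840 − 10816)(23320 − 20736)] = √[4024 × 2584] = 3224.5955
r = 3044 / 3224.5955 ≈ 0.944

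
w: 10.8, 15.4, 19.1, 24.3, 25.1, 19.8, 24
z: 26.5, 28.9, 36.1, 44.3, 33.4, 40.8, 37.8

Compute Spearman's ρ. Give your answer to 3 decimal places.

0.607

Rank w: 1, 2, 3, 6, 7, 4, 5
Rank z: 1, 2, 4, 7, 3, 6, 5
d = rank(w) − rank(z): 0, 0, -1, -1, 4, -2, 0; Σd² = 22
ρ = 1 − 6Σd² / [n(n²−1)] = 1 − 6×22 / (7×48) = 1 − 132/336 ≈ 0.607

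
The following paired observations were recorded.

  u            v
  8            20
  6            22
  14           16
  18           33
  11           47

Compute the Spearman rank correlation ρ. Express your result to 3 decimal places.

Rank u: 2, 1, 4, 5, 3
Rank v: 2, 3, 1, 4, 5
d = rank(u) − rank(v): 0, -2, 3, 1, -2; Σd² = 18
ρ = 1 − 6Σd² / [n(n²−1)] = 1 − 6×18 / (5×24) = 1 − 108/120 ≈ 0.100

0.100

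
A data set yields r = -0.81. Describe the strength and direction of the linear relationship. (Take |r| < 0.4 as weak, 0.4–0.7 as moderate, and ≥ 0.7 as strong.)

r = -0.81 < 0 so the relationship is negative.
|r| = 0.81, which falls in the strong range.

strong negative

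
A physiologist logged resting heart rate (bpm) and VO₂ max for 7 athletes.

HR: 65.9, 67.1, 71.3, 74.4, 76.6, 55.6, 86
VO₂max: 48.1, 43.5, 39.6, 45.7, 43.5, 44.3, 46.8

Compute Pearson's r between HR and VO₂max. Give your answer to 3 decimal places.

n = 7, Σx = 496.9, Σy = 311.5, Σx² = 35819.19, Σy² = 13907.49, Σxy = 22132.18
nΣxy − ΣxΣy = 154925.26 − 154784.35 = 140.91
nΣx² − (Σx)² = 250734.33 − 246909.61 = 3824.72; nΣy² − (Σy)² = 97352.43 − 97032.25 = 320.18
r = 140.91 / √(3824.72 × 320.18) = 140.91 / 1106.6159 ≈ 0.127

0.127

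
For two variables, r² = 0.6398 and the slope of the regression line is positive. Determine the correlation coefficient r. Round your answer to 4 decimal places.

0.7999

|r| = √0.6398 = 0.7999
The association is positive, so r = 0.7999.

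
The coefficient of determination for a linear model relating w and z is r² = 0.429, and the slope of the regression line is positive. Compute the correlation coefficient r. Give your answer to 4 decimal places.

|r| = √0.429 = 0.6550
The association is positive, so r = 0.6550.

0.6550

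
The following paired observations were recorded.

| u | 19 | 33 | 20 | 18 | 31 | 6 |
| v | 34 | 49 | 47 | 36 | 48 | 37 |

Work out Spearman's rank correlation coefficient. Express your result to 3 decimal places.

0.771

Rank u: 3, 6, 4, 2, 5, 1
Rank v: 1, 6, 4, 2, 5, 3
d = rank(u) − rank(v): 2, 0, 0, 0, 0, -2; Σd² = 8
ρ = 1 − 6Σd² / [n(n²−1)] = 1 − 6×8 / (6×35) = 1 − 48/210 ≈ 0.771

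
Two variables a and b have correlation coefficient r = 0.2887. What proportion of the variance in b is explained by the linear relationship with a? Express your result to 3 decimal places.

r² = (0.2887)² = 0.083

0.083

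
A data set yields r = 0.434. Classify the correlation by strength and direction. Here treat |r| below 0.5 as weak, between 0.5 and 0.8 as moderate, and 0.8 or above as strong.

r = 0.434 > 0 so the relationship is positive.
|r| = 0.434, which falls in the weak range.

weak positive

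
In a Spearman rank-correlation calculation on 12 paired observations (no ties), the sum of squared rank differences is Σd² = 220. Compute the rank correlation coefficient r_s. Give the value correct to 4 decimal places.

0.2308

ρ = 1 − 6Σd² / [n(n²−1)] = 1 − 6×220 / (12×143)
  = 1 − 1320/1716 = 1 − 0.76923 ≈ 0.2308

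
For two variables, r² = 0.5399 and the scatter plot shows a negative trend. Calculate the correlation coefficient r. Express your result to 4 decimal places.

-0.7348

|r| = √0.5399 = 0.7348
The association is negative, so r = −0.7348.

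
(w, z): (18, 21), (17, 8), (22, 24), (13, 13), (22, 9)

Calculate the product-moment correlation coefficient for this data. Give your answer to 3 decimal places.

0.267

n = 5, Σw = 92, Σz = 75, Σw² = 1750, Σz² = 1331, Σwz = 1409
nΣwz − ΣwΣz = 7045 − 6900 = 145
nΣw² − (Σw)² = 8750 − 8464 = 286; nΣz² − (Σz)² = 6655 − 5625 = 1030
r = 145 / √(286 × 1030) = 145 / 542.7522 ≈ 0.267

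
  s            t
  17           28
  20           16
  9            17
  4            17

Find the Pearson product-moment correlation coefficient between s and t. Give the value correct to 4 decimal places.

n = 4, Σs = 50, Σt = 78, Σs² = 786, Σt² = 1618, Σst = 1017
nΣst − ΣsΣt = 4068 − 3900 = 168
nΣs² − (Σs)² = 3144 − 2500 = 644; nΣt² − (Σt)² = 6472 − 6084 = 388
r = 168 / √(644 × 388) = 168 / 499.8720 ≈ 0.3361

0.3361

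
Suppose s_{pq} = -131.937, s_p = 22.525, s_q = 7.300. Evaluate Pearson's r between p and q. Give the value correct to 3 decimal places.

-0.802

r = Cov(p,q) / (s_p · s_q) = -131.937 / (22.525 × 7.300)
  = -131.937 / 164.4325 ≈ -0.802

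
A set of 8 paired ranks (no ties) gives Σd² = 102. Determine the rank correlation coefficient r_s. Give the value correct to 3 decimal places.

ρ = 1 − 6Σd² / [n(n²−1)] = 1 − 6×102 / (8×63)
  = 1 − 612/504 = 1 − 1.2143 ≈ -0.214

-0.214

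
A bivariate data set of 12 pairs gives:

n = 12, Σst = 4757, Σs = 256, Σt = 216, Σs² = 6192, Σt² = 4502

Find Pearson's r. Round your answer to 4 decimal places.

r = (nΣst − ΣsΣt) / √[(nΣs² − (Σs)²)(nΣt² − (Σt)²)]
Numerator: 12×4757 − 256×216 = 1788
Denominator: √[(74304 − 65536)(54024 − 46656)] = √[8768 × 7368] = 8037.5758
r = 1788 / 8037.5758 ≈ 0.2225

0.2225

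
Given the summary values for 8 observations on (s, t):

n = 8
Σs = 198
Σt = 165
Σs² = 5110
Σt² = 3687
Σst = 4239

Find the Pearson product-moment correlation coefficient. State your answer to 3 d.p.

r = (nΣst − ΣsΣt) / √[(nΣs² − (Σs)²)(nΣt² − (Σt)²)]
Numerator: 8×4239 − 198×165 = 1242
Denominator: √[(40880 − 39204)(29496 − 27225)] = √[1676 × 2271] = 1950.9475
r = 1242 / 1950.9475 ≈ 0.637

0.637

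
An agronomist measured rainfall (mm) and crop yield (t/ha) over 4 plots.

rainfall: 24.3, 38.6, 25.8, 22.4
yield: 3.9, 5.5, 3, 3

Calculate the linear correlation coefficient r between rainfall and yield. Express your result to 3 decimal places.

0.921

n = 4, Σx = 111.1, Σy = 15.4, Σx² = 3247.85, Σy² = 63.46, Σxy = 451.67
nΣxy − ΣxΣy = 1806.68 − 1710.94 = 95.74
nΣx² − (Σx)² = 12991.4 − 12343.21 = 648.19; nΣy² − (Σy)² = 253.84 − 237.16 = 16.68
r = 95.74 / √(648.19 × 16.68) = 95.74 / 103.9798 ≈ 0.921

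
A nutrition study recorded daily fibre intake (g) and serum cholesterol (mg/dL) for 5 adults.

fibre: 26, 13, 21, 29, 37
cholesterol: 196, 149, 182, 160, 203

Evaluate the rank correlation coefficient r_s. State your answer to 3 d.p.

0.700

Rank fibre: 3, 1, 2, 4, 5
Rank cholesterol: 4, 1, 3, 2, 5
d = rank(fibre) − rank(cholesterol): -1, 0, -1, 2, 0; Σd² = 6
ρ = 1 − 6Σd² / [n(n²−1)] = 1 − 6×6 / (5×24) = 1 − 36/120 ≈ 0.700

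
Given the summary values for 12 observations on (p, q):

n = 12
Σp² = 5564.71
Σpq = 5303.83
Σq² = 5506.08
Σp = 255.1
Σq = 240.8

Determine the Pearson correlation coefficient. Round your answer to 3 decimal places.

0.598

r = (nΣpq − ΣpΣq) / √[(nΣp² − (Σp)²)(nΣq² − (Σq)²)]
Numerator: 12×5303.83 − 255.1×240.8 = 2217.88
Denominator: √[(66776.52 − 65076.01)(66072.96 − 57984.64)] = √[1700.51 × 8088.32] = 3708.6748
r = 2217.88 / 3708.6748 ≈ 0.598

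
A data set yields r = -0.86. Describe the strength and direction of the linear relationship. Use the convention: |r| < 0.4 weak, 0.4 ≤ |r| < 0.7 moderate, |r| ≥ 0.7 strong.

r = -0.86 < 0 so the relationship is negative.
|r| = 0.86, which falls in the strong range.

strong negative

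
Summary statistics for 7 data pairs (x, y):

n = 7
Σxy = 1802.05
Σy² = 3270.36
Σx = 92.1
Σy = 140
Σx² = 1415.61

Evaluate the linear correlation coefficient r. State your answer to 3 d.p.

r = (nΣxy − ΣxΣy) / √[(nΣx² − (Σx)²)(nΣy² − (Σy)²)]
Numerator: 7×1802.05 − 92.1×140 = -279.65
Denominator: √[(9909.27 − 8482.41)(22892.52 − 19600)] = √[1426.86 × 3292.52] = 2167.4790
r = -279.65 / 2167.4790 ≈ -0.129

-0.129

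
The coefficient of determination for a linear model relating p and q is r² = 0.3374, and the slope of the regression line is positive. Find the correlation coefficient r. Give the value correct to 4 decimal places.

0.5809

|r| = √0.3374 = 0.5809
The association is positive, so r = 0.5809.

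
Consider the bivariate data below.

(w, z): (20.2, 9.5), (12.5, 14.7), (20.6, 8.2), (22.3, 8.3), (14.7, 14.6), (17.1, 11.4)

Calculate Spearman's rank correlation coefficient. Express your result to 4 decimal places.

-0.9429

Rank w: 4, 1, 5, 6, 2, 3
Rank z: 3, 6, 1, 2, 5, 4
d = rank(w) − rank(z): 1, -5, 4, 4, -3, -1; Σd² = 68
ρ = 1 − 6Σd² / [n(n²−1)] = 1 − 6×68 / (6×35) = 1 − 408/210 ≈ -0.9429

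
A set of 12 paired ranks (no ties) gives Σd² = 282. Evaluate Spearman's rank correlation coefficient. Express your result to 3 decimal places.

ρ = 1 − 6Σd² / [n(n²−1)] = 1 − 6×282 / (12×143)
  = 1 − 1692/1716 = 1 − 0.9860 ≈ 0.014

0.014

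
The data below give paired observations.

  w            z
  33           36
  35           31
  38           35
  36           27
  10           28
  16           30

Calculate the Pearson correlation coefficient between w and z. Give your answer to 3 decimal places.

0.456

n = 6, Σw = 168, Σz = 187, Σw² = 5410, Σz² = 5895, Σwz = 5335
nΣwz − ΣwΣz = 32010 − 31416 = 594
nΣw² − (Σw)² = 32460 − 28224 = 4236; nΣz² − (Σz)² = 35370 − 34969 = 401
r = 594 / √(4236 × 401) = 594 / 1303.3173 ≈ 0.456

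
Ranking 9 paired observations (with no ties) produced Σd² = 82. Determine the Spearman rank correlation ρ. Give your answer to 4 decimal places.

ρ = 1 − 6Σd² / [n(n²−1)] = 1 − 6×82 / (9×80)
  = 1 − 492/720 = 1 − 0.68333 ≈ 0.3167

0.3167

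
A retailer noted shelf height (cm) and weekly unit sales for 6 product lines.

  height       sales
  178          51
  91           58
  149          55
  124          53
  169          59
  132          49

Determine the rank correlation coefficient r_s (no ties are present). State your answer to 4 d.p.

Rank height: 6, 1, 4, 2, 5, 3
Rank sales: 2, 5, 4, 3, 6, 1
d = rank(height) − rank(sales): 4, -4, 0, -1, -1, 2; Σd² = 38
ρ = 1 − 6Σd² / [n(n²−1)] = 1 − 6×38 / (6×35) = 1 − 228/210 ≈ -0.0857

-0.0857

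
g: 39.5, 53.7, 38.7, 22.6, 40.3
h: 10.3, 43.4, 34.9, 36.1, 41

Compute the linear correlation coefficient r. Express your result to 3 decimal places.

0.172

n = 5, Σg = 194.8, Σh = 165.7, Σg² = 8076.48, Σh² = 6191.87, Σgh = 6556.22
nΣgh − ΣgΣh = 32781.1 − 32278.36 = 502.74
nΣg² − (Σg)² = 40382.4 − 37947.04 = 2435.36; nΣh² − (Σh)² = 30959.35 − 27456.49 = 3502.86
r = 502.74 / √(2435.36 × 3502.86) = 502.74 / 2920.7405 ≈ 0.172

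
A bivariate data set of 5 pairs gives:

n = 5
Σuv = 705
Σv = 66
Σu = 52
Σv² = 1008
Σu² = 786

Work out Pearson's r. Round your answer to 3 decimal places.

r = (nΣuv − ΣuΣv) / √[(nΣu² − (Σu)²)(nΣv² − (Σv)²)]
Numerator: 5×705 − 52×66 = 93
Denominator: √[(3930 − 2704)(5040 − 4356)] = √[1226 × 684] = 915.7423
r = 93 / 915.7423 ≈ 0.102

0.102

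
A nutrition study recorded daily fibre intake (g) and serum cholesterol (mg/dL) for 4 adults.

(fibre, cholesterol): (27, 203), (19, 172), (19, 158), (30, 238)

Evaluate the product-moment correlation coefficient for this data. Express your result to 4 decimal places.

0.9674

n = 4, Σx = 95, Σy = 771, Σx² = 2351, Σy² = 152401, Σxy = 18891
nΣxy − ΣxΣy = 75564 − 73245 = 2319
nΣx² − (Σx)² = 9404 − 9025 = 379; nΣy² − (Σy)² = 609604 − 594441 = 15163
r = 2319 / √(379 × 15163) = 2319 / 2397.2436 ≈ 0.9674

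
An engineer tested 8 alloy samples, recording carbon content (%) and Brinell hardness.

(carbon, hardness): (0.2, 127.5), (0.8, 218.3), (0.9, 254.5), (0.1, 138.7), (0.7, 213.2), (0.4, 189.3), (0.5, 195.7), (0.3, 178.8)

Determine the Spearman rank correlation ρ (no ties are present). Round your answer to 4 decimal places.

0.9762

Rank carbon: 2, 7, 8, 1, 6, 4, 5, 3
Rank hardness: 1, 7, 8, 2, 6, 4, 5, 3
d = rank(carbon) − rank(hardness): 1, 0, 0, -1, 0, 0, 0, 0; Σd² = 2
ρ = 1 − 6Σd² / [n(n²−1)] = 1 − 6×2 / (8×63) = 1 − 12/504 ≈ 0.9762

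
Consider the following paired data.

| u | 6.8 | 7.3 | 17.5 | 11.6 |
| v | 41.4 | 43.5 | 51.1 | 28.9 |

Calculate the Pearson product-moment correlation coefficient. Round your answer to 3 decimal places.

n = 4, Σu = 43.2, Σv = 164.9, Σu² = 540.34, Σv² = 7052.63, Σuv = 1828.56
nΣuv − ΣuΣv = 7314.24 − 7123.68 = 190.56
nΣu² − (Σu)² = 2161.36 − 1866.24 = 295.12; nΣv² − (Σv)² = 28210.52 − 27192.01 = 1018.51
r = 190.56 / √(295.12 × 1018.51) = 190.56 / 548.2542 ≈ 0.348

0.348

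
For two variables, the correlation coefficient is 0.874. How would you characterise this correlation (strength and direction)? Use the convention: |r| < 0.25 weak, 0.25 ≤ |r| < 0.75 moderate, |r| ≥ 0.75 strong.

strong positive

r = 0.874 > 0 so the relationship is positive.
|r| = 0.874, which falls in the strong range.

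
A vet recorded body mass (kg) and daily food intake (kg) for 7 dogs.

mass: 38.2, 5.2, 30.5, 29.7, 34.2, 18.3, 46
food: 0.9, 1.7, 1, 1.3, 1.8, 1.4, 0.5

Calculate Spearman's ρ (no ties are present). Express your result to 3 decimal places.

-0.643

Rank mass: 6, 1, 4, 3, 5, 2, 7
Rank food: 2, 6, 3, 4, 7, 5, 1
d = rank(mass) − rank(food): 4, -5, 1, -1, -2, -3, 6; Σd² = 92
ρ = 1 − 6Σd² / [n(n²−1)] = 1 − 6×92 / (7×48) = 1 − 552/336 ≈ -0.643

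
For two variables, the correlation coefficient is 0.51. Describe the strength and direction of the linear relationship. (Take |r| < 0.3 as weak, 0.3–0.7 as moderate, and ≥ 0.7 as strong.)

r = 0.51 > 0 so the relationship is positive.
|r| = 0.51, which falls in the moderate range.

moderate positive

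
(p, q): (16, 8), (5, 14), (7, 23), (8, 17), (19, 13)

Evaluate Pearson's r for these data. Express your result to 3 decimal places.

-0.614

n = 5, Σp = 55, Σq = 75, Σp² = 755, Σq² = 1247, Σpq = 742
nΣpq − ΣpΣq = 3710 − 4125 = -415
nΣp² − (Σp)² = 3775 − 3025 = 750; nΣq² − (Σq)² = 6235 − 5625 = 610
r = -415 / √(750 × 610) = -415 / 676.3875 ≈ -0.614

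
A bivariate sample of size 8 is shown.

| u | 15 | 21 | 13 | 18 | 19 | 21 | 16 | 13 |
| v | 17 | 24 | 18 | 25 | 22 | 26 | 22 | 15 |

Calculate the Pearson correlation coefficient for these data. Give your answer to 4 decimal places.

n = 8, Σu = 136, Σv = 169, Σu² = 2386, Σv² = 3683, Σuv = 2954
nΣuv − ΣuΣv = 23632 − 22984 = 648
nΣu² − (Σu)² = 19088 − 18496 = 592; nΣv² − (Σv)² = 29464 − 28561 = 903
r = 648 / √(592 × 903) = 648 / 731.1470 ≈ 0.8863

0.8863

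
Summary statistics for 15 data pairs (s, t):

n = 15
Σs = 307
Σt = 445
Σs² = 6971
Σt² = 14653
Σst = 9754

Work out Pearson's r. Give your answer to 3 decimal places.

r = (nΣst − ΣsΣt) / √[(nΣs² − (Σs)²)(nΣt² − (Σt)²)]
Numerator: 15×9754 − 307×445 = 9695
Denominator: √[(104565 − 94249)(219795 − 198025)] = √[10316 × 21770] = 14985.9708
r = 9695 / 14985.9708 ≈ 0.647

0.647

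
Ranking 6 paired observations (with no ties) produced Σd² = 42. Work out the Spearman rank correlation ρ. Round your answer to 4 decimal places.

-0.2000

ρ = 1 − 6Σd² / [n(n²−1)] = 1 − 6×42 / (6×35)
  = 1 − 252/210 = 1 − 1.20000 ≈ -0.2000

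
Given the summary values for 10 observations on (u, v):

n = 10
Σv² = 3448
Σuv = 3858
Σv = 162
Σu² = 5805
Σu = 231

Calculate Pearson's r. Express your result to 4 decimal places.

0.1863

r = (nΣuv − ΣuΣv) / √[(nΣu² − (Σu)²)(nΣv² − (Σv)²)]
Numerator: 10×3858 − 231×162 = 1158
Denominator: √[(58050 − 53361)(34480 − 26244)] = √[4689 × 8236] = 6214.3869
r = 1158 / 6214.3869 ≈ 0.1863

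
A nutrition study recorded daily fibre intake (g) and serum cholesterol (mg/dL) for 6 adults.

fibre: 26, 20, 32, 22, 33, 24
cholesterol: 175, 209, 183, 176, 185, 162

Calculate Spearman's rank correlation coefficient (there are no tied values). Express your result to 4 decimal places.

Rank fibre: 4, 1, 5, 2, 6, 3
Rank cholesterol: 2, 6, 4, 3, 5, 1
d = rank(fibre) − rank(cholesterol): 2, -5, 1, -1, 1, 2; Σd² = 36
ρ = 1 − 6Σd² / [n(n²−1)] = 1 − 6×36 / (6×35) = 1 − 216/210 ≈ -0.0286

-0.0286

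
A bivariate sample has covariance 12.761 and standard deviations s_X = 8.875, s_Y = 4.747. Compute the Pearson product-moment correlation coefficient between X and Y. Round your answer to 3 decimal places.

r = Cov(X,Y) / (s_X · s_Y) = 12.761 / (8.875 × 4.747)
  = 12.761 / 42.1296 ≈ 0.303

0.303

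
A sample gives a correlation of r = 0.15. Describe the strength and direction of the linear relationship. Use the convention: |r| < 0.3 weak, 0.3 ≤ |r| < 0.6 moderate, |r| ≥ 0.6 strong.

weak positive

r = 0.15 > 0 so the relationship is positive.
|r| = 0.15, which falls in the weak range.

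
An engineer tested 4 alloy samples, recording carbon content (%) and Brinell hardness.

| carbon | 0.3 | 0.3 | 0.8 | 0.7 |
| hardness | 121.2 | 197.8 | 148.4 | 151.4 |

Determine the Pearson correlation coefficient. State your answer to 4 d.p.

-0.1783

n = 4, Σx = 2.1, Σy = 618.8, Σx² = 1.31, Σy² = 98758.8, Σxy = 320.4
nΣxy − ΣxΣy = 1281.6 − 1299.48 = -17.88
nΣx² − (Σx)² = 5.24 − 4.41 = 0.83; nΣy² − (Σy)² = 395035.2 − 382913.44 = 12121.76
r = -17.88 / √(0.83 × 12121.76) = -17.88 / 100.3048 ≈ -0.1783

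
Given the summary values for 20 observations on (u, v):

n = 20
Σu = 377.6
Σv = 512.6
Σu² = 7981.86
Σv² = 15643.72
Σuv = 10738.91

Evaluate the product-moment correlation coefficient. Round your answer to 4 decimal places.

0.7258

r = (nΣuv − ΣuΣv) / √[(nΣu² − (Σu)²)(nΣv² − (Σv)²)]
Numerator: 20×10738.91 − 377.6×512.6 = 21220.44
Denominator: √[(159637.2 − 142581.76)(312874.4 − 262758.76)] = √[17055.44 × 50115.64] = 29236.0102
r = 21220.44 / 29236.0102 ≈ 0.7258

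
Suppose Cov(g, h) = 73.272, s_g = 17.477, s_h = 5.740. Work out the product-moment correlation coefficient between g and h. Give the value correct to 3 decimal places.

r = Cov(g,h) / (s_g · s_h) = 73.272 / (17.477 × 5.740)
  = 73.272 / 100.3180 ≈ 0.730

0.730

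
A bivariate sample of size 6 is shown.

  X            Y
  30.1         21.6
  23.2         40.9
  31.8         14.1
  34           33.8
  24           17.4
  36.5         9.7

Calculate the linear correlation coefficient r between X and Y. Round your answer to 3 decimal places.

-0.457

n = 6, ΣX = 179.6, ΣY = 137.5, ΣX² = 5519.74, ΣY² = 3877.47, ΣXY = 3968.27
nΣXY − ΣXΣY = 23809.62 − 24695 = -885.38
nΣX² − (ΣX)² = 33118.44 − 32256.16 = 862.28; nΣY² − (ΣY)² = 23264.82 − 18906.25 = 4358.57
r = -885.38 / √(862.28 × 4358.57) = -885.38 / 1938.6355 ≈ -0.457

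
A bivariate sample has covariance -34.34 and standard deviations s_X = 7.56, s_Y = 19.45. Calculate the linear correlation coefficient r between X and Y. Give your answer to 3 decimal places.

-0.234

r = Cov(X,Y) / (s_X · s_Y) = -34.34 / (7.56 × 19.45)
  = -34.34 / 147.0420 ≈ -0.234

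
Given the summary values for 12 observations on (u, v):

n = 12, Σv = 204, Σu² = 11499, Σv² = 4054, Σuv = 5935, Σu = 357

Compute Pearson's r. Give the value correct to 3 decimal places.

-0.187

r = (nΣuv − ΣuΣv) / √[(nΣu² − (Σu)²)(nΣv² − (Σv)²)]
Numerator: 12×5935 − 357×204 = -1608
Denominator: √[(137988 − 127449)(48648 − 41616)] = √[10539 × 7032] = 8608.7309
r = -1608 / 8608.7309 ≈ -0.187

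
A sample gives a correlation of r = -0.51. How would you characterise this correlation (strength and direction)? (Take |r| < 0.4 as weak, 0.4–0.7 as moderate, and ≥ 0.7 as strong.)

r = -0.51 < 0 so the relationship is negative.
|r| = 0.51, which falls in the moderate range.

moderate negative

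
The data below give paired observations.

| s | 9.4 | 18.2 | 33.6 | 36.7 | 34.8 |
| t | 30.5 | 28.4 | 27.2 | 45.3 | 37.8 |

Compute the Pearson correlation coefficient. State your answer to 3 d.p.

0.556

n = 5, Σs = 132.7, Σt = 169.2, Σs² = 4106.49, Σt² = 5957.58, Σst = 4695.45
nΣst − ΣsΣt = 23477.25 − 22452.84 = 1024.41
nΣs² − (Σs)² = 20532.45 − 17609.29 = 2923.16; nΣt² − (Σt)² = 29787.9 − 28628.64 = 1159.26
r = 1024.41 / √(2923.16 × 1159.26) = 1024.41 / 1840.8429 ≈ 0.556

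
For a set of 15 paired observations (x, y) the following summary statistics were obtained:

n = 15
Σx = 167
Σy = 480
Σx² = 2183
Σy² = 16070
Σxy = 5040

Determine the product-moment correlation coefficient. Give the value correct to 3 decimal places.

r = (nΣxy − ΣxΣy) / √[(nΣx² − (Σx)²)(nΣy² − (Σy)²)]
Numerator: 15×5040 − 167×480 = -4560
Denominator: √[(32745 − 27889)(241050 − 230400)] = √[4856 × 10650] = 7191.4115
r = -4560 / 7191.4115 ≈ -0.634

-0.634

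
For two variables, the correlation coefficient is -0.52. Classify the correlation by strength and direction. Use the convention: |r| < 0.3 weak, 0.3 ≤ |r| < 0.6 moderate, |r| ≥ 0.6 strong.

moderate negative

r = -0.52 < 0 so the relationship is negative.
|r| = 0.52, which falls in the moderate range.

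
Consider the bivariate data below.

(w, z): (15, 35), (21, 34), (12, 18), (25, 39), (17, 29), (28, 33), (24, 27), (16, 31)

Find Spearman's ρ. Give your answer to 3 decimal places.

Rank w: 2, 5, 1, 7, 4, 8, 6, 3
Rank z: 7, 6, 1, 8, 3, 5, 2, 4
d = rank(w) − rank(z): -5, -1, 0, -1, 1, 3, 4, -1; Σd² = 54
ρ = 1 − 6Σd² / [n(n²−1)] = 1 − 6×54 / (8×63) = 1 − 324/504 ≈ 0.357

0.357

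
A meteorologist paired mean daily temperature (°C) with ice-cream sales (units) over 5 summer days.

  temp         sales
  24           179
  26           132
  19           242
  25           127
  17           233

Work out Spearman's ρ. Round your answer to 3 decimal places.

-0.800

Rank temp: 3, 5, 2, 4, 1
Rank sales: 3, 2, 5, 1, 4
d = rank(temp) − rank(sales): 0, 3, -3, 3, -3; Σd² = 36
ρ = 1 − 6Σd² / [n(n²−1)] = 1 − 6×36 / (5×24) = 1 − 216/120 ≈ -0.800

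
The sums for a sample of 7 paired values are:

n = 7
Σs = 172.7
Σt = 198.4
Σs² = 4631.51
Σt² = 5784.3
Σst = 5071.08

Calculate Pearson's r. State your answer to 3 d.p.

0.721

r = (nΣst − ΣsΣt) / √[(nΣs² − (Σs)²)(nΣt² − (Σt)²)]
Numerator: 7×5071.08 − 172.7×198.4 = 1233.88
Denominator: √[(32420.57 − 29825.29)(40490.1 − 39362.56)] = √[2595.28 × 1127.54] = 1710.6379
r = 1233.88 / 1710.6379 ≈ 0.721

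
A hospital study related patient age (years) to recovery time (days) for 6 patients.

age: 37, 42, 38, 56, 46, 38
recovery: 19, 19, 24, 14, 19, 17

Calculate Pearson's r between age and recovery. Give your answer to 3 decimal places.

n = 6, Σx = 257, Σy = 112, Σx² = 11273, Σy² = 2144, Σxy = 4717
nΣxy − ΣxΣy = 28302 − 28784 = -482
nΣx² − (Σx)² = 67638 − 66049 = 1589; nΣy² − (Σy)² = 12864 − 12544 = 320
r = -482 / √(1589 × 320) = -482 / 713.0778 ≈ -0.676

-0.676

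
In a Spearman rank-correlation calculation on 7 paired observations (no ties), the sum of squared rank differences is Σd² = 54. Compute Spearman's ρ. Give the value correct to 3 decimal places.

0.036

ρ = 1 − 6Σd² / [n(n²−1)] = 1 − 6×54 / (7×48)
  = 1 − 324/336 = 1 − 0.9643 ≈ 0.036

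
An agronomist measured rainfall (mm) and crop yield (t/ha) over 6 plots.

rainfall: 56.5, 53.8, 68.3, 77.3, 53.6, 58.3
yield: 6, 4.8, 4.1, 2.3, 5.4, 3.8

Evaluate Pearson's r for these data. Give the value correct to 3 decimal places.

n = 6, Σx = 367.8, Σy = 26.4, Σx² = 22998.72, Σy² = 124.74, Σxy = 1566.04
nΣxy − ΣxΣy = 9396.24 − 9709.92 = -313.68
nΣx² − (Σx)² = 137992.32 − 135276.84 = 2715.48; nΣy² − (Σy)² = 748.44 − 696.96 = 51.48
r = -313.68 / √(2715.48 × 51.48) = -313.68 / 373.8889 ≈ -0.839

-0.839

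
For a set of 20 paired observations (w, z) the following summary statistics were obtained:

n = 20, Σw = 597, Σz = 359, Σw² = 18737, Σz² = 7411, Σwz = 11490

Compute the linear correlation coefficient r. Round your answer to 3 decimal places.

r = (nΣwz − ΣwΣz) / √[(nΣw² − (Σw)²)(nΣz² − (Σz)²)]
Numerator: 20×11490 − 597×359 = 15477
Denominator: √[(374740 − 356409)(148220 − 128881)] = √[18331 × 19339] = 18828.2556
r = 15477 / 18828.2556 ≈ 0.822

0.822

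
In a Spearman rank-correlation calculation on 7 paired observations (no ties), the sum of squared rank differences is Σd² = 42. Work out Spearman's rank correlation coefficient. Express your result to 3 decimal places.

ρ = 1 − 6Σd² / [n(n²−1)] = 1 − 6×42 / (7×48)
  = 1 − 252/336 = 1 − 0.7500 ≈ 0.250

0.250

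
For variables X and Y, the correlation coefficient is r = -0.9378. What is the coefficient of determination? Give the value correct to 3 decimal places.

0.879

r² = (-0.9378)² = 0.879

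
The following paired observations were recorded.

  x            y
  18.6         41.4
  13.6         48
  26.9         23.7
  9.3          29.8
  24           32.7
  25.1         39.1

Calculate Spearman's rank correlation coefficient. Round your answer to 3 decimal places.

Rank x: 3, 2, 6, 1, 4, 5
Rank y: 5, 6, 1, 2, 3, 4
d = rank(x) − rank(y): -2, -4, 5, -1, 1, 1; Σd² = 48
ρ = 1 − 6Σd² / [n(n²−1)] = 1 − 6×48 / (6×35) = 1 − 288/210 ≈ -0.371

-0.371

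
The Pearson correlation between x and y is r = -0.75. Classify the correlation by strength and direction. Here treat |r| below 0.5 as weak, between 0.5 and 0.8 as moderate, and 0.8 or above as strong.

moderate negative

r = -0.75 < 0 so the relationship is negative.
|r| = 0.75, which falls in the moderate range.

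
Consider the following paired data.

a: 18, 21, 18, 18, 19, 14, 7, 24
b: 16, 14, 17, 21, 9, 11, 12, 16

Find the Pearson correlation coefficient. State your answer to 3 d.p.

0.321

n = 8, Σa = 139, Σb = 116, Σa² = 2595, Σb² = 1784, Σab = 2059
nΣab − ΣaΣb = 16472 − 16124 = 348
nΣa² − (Σa)² = 20760 − 19321 = 1439; nΣb² − (Σb)² = 14272 − 13456 = 816
r = 348 / √(1439 × 816) = 348 / 1083.6162 ≈ 0.321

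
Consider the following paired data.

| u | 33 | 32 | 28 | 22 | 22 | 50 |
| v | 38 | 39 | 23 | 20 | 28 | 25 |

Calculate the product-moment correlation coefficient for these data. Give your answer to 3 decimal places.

0.146

n = 6, Σu = 187, Σv = 173, Σu² = 6365, Σv² = 5303, Σuv = 5452
nΣuv − ΣuΣv = 32712 − 32351 = 361
nΣu² − (Σu)² = 38190 − 34969 = 3221; nΣv² − (Σv)² = 31818 − 29929 = 1889
r = 361 / √(3221 × 1889) = 361 / 2466.6716 ≈ 0.146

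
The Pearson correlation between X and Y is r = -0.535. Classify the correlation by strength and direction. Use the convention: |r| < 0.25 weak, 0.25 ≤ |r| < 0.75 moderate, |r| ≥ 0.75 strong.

moderate negative

r = -0.535 < 0 so the relationship is negative.
|r| = 0.535, which falls in the moderate range.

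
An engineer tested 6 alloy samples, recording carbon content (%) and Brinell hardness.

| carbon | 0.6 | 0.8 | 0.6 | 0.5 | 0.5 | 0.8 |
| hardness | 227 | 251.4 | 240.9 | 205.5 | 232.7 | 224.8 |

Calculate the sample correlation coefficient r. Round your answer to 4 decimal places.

n = 6, Σx = 3.8, Σy = 1382.3, Σx² = 2.5, Σy² = 319678.35, Σxy = 880.8
nΣxy − ΣxΣy = 5284.8 − 5252.74 = 32.06
nΣx² − (Σx)² = 15 − 14.44 = 0.56; nΣy² − (Σy)² = 1918070.1 − 1910753.29 = 7316.81
r = 32.06 / √(0.56 × 7316.81) = 32.06 / 64.0110 ≈ 0.5009

0.5009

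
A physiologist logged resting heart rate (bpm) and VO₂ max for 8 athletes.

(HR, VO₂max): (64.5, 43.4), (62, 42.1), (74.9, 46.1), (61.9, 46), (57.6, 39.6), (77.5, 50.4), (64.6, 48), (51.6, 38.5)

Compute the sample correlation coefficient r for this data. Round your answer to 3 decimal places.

0.846

n = 8, Σx = 514.6, Σy = 354.1, Σx² = 33605.6, Σy² = 15791.75, Σxy = 22984.15
nΣxy − ΣxΣy = 183873.2 − 182219.86 = 1653.34
nΣx² − (Σx)² = 268844.8 − 264813.16 = 4031.64; nΣy² − (Σy)² = 126334 − 125386.81 = 947.19
r = 1653.34 / √(4031.64 × 947.19) = 1653.34 / 1954.1569 ≈ 0.846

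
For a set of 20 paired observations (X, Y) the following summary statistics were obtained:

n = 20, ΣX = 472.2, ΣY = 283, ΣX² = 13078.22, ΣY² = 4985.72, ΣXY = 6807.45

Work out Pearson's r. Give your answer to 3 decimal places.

r = (nΣXY − ΣXΣY) / √[(nΣX² − (ΣX)²)(nΣY² − (ΣY)²)]
Numerator: 20×6807.45 − 472.2×283 = 2516.4
Denominator: √[(261564.4 − 222972.84)(99714.4 − 80089)] = √[38591.56 × 19625.4] = 27520.4433
r = 2516.4 / 27520.4433 ≈ 0.091

0.091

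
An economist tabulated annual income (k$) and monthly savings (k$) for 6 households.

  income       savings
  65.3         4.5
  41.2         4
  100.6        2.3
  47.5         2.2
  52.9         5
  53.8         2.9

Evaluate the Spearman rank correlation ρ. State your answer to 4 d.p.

-0.0286

Rank income: 5, 1, 6, 2, 3, 4
Rank savings: 5, 4, 2, 1, 6, 3
d = rank(income) − rank(savings): 0, -3, 4, 1, -3, 1; Σd² = 36
ρ = 1 − 6Σd² / [n(n²−1)] = 1 − 6×36 / (6×35) = 1 − 216/210 ≈ -0.0286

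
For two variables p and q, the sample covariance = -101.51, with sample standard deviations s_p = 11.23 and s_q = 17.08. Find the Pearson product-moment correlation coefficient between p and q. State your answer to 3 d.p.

-0.529

r = Cov(p,q) / (s_p · s_q) = -101.51 / (11.23 × 17.08)
  = -101.51 / 191.8084 ≈ -0.529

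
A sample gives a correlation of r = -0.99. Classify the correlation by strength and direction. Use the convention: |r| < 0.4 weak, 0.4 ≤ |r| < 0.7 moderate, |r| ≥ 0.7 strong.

strong negative

r = -0.99 < 0 so the relationship is negative.
|r| = 0.99, which falls in the strong range.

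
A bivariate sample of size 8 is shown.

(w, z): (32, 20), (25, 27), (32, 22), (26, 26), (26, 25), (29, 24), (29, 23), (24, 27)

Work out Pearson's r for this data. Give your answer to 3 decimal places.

-0.959

n = 8, Σw = 223, Σz = 194, Σw² = 6283, Σz² = 4748, Σwz = 5356
nΣwz − ΣwΣz = 42848 − 43262 = -414
nΣw² − (Σw)² = 50264 − 49729 = 535; nΣz² − (Σz)² = 37984 − 37636 = 348
r = -414 / √(535 × 348) = -414 / 431.4858 ≈ -0.959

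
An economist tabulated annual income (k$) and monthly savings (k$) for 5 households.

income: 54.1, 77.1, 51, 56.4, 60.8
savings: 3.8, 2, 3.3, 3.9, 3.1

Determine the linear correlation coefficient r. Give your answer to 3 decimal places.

-0.883

n = 5, Σx = 299.4, Σy = 16.1, Σx² = 18349.82, Σy² = 54.15, Σxy = 936.52
nΣxy − ΣxΣy = 4682.6 − 4820.34 = -137.74
nΣx² − (Σx)² = 91749.1 − 89640.36 = 2108.74; nΣy² − (Σy)² = 270.75 − 259.21 = 11.54
r = -137.74 / √(2108.74 × 11.54) = -137.74 / 155.9963 ≈ -0.883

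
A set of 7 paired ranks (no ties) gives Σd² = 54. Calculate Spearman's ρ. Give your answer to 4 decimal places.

0.0357

ρ = 1 − 6Σd² / [n(n²−1)] = 1 − 6×54 / (7×48)
  = 1 − 324/336 = 1 − 0.96429 ≈ 0.0357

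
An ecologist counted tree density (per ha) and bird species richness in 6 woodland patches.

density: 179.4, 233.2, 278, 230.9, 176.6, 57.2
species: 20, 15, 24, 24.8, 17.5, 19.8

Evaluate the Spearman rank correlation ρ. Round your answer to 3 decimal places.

0.257

Rank density: 3, 5, 6, 4, 2, 1
Rank species: 4, 1, 5, 6, 2, 3
d = rank(density) − rank(species): -1, 4, 1, -2, 0, -2; Σd² = 26
ρ = 1 − 6Σd² / [n(n²−1)] = 1 − 6×26 / (6×35) = 1 − 156/210 ≈ 0.257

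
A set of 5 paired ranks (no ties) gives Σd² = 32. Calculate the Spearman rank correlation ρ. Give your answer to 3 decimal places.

ρ = 1 − 6Σd² / [n(n²−1)] = 1 − 6×32 / (5×24)
  = 1 − 192/120 = 1 − 1.6000 ≈ -0.600

-0.600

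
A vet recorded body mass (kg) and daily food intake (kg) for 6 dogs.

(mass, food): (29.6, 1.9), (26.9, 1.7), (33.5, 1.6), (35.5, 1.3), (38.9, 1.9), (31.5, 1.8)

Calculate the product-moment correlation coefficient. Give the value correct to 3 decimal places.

-0.143

n = 6, Σx = 195.9, Σy = 10.2, Σx² = 6487.73, Σy² = 17.6, Σxy = 332.33
nΣxy − ΣxΣy = 1993.98 − 1998.18 = -4.2
nΣx² − (Σx)² = 38926.38 − 38376.81 = 549.57; nΣy² − (Σy)² = 105.6 − 104.04 = 1.56
r = -4.2 / √(549.57 × 1.56) = -4.2 / 29.2802 ≈ -0.143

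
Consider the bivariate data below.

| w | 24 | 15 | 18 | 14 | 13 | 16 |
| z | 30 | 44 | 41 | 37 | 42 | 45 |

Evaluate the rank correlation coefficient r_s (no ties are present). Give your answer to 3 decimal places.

Rank w: 6, 3, 5, 2, 1, 4
Rank z: 1, 5, 3, 2, 4, 6
d = rank(w) − rank(z): 5, -2, 2, 0, -3, -2; Σd² = 46
ρ = 1 − 6Σd² / [n(n²−1)] = 1 − 6×46 / (6×35) = 1 − 276/210 ≈ -0.314

-0.314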